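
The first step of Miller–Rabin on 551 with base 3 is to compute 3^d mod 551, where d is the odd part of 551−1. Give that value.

551 − 1 = 550 = 2^1 · 275, so d = 275.
3^1 ≡ 3 (mod 551)
3^2 ≡ 3^2 = 9 ≡ 9 (mod 551)
3^4 ≡ 9^2 = 81 ≡ 81 (mod 551)
3^8 ≡ 81^2 = 6561 ≡ 500 (mod 551)
3^16 ≡ 500^2 = 250000 ≡ 397 (mod 551)
3^32 ≡ 397^2 = 157609 ≡ 23 (mod 551)
3^64 ≡ 23^2 = 529 ≡ 529 (mod 551)
3^128 ≡ 529^2 = 279841 ≡ 484 (mod 551)
3^256 ≡ 484^2 = 234256 ≡ 81 (mod 551)
275 = 256 + 16 + 2 + 1 in binary powers of 2.
So 3^275 ≡ 81 · 397 · 9 · 3 ≡ 414 (mod 551).
Squaring chain: 414; never reaches −1, so base 3 is a Miller–Rabin witness that 551 is composite.

414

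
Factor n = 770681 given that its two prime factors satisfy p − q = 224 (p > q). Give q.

Since p = q + 224, we have 770681 = q(q + 224), so q² + 224q − 770681 = 0.
Discriminant: 224² + 4·770681 = 50176 + 3082724 = 3132900; √3132900 = 1770.
q = (−224 + 1770)/2 = 773, and p = q + 224 = 997.
Check: 773 · 997 = 770681.

773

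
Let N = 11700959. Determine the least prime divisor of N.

11700959 is odd.
Digit sum 32, not divisible by 3.
Ends in 9: not divisible by 5.
7: 11700959 = 7·1671565 + 4
11: 11700959 = 11·1063723 + 6
13: 11700959 = 13·900073 + 10
17: 11700959 = 17·688291 + 12
19: 11700959 = 19·615839 + 18
23: 11700959 = 23·508737 + 8
29: 11700959 = 29·403481 + 10
31: 11700959 = 31·377450 + 9
37: 11700959 = 37·316242 + 5
41: 11700959 = 41·285389 + 10
43: 11700959 = 43·272115 + 14
47: 11700959 = 47·248956 + 27
53: 11700959 = 53·220772 + 43
59: 11700959 = 59·198321 + 20
61: 11700959 = 61·191819

61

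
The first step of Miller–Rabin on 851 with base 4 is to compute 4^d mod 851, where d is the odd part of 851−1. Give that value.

169

851 − 1 = 850 = 2^1 · 425, so d = 425.
4^1 ≡ 4 (mod 851)
4^2 ≡ 4^2 = 16 ≡ 16 (mod 851)
4^4 ≡ 16^2 = 256 ≡ 256 (mod 851)
4^8 ≡ 256^2 = 65536 ≡ 9 (mod 851)
4^16 ≡ 9^2 = 81 ≡ 81 (mod 851)
4^32 ≡ 81^2 = 6561 ≡ 604 (mod 851)
4^64 ≡ 604^2 = 364816 ≡ 588 (mod 851)
4^128 ≡ 588^2 = 345744 ≡ 238 (mod 851)
4^256 ≡ 238^2 = 56644 ≡ 478 (mod 851)
425 = 256 + 128 + 32 + 8 + 1 in binary powers of 2.
So 4^425 ≡ 478 · 238 · 604 · 9 · 4 ≡ 169 (mod 851).
Squaring chain: 169; never reaches −1, so base 4 is a Miller–Rabin witness that 851 is composite.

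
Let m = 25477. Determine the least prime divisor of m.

25477 is odd.
Digit sum 25, not divisible by 3.
Ends in 7: not divisible by 5.
7: 25477 = 7·3639 + 4
11: 25477 = 11·2316 + 1
13: 25477 = 13·1959 + 10
17: 25477 = 17·1498 + 11
19: 25477 = 19·1340 + 17
23: 25477 = 23·1107 + 16
29: 25477 = 29·878 + 15
31: 25477 = 31·821 + 26
37: 25477 = 37·688 + 21
41: 25477 = 41·621 + 16
43: 25477 = 43·592 + 21
47: 25477 = 47·542 + 3
53: 25477 = 53·480 + 37
59: 25477 = 59·431 + 48
61: 25477 = 61·417 + 40
67: 25477 = 67·380 + 17
71: 25477 = 71·358 + 59
73: 25477 = 73·349

73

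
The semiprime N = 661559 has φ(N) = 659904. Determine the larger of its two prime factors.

φ(n) = (p−1)(q−1) = n − (p+q) + 1, so p + q = 661559 − 659904 + 1 = 1656.
p and q are the roots of t² − 1656t + 661559 = 0.
Discriminant: 1656² − 4·661559 = 2742336 − 2646236 = 96100; √96100 = 310.
q = (1656 − 310)/2 = 673, p = (1656 + 310)/2 = 983.
Check: 673 · 983 = 661559.

983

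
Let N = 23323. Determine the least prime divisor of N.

23323 is odd.
Digit sum 13, not divisible by 3.
Ends in 3: not divisible by 5.
7: 23323 = 7·3331 + 6
11: 23323 = 11·2120 + 3
13: 23323 = 13·1794 + 1
17: 23323 = 17·1371 + 16
19: 23323 = 19·1227 + 10
23: 23323 = 23·1014 + 1
29: 23323 = 29·804 + 7
31: 23323 = 31·752 + 11
37: 23323 = 37·630 + 13
41: 23323 = 41·568 + 35
43: 23323 = 43·542 + 17
47: 23323 = 47·496 + 11
53: 23323 = 53·440 + 3
59: 23323 = 59·395 + 18
61: 23323 = 61·382 + 21
67: 23323 = 67·348 + 7
71: 23323 = 71·328 + 35
73: 23323 = 73·319 + 36
79: 23323 = 79·295 + 18
83: 23323 = 83·281

83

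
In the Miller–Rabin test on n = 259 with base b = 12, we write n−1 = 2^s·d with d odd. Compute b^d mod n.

174

259 − 1 = 258 = 2^1 · 129, so d = 129.
12^1 ≡ 12 (mod 259)
12^2 ≡ 12^2 = 144 ≡ 144 (mod 259)
12^4 ≡ 144^2 = 20736 ≡ 16 (mod 259)
12^8 ≡ 16^2 = 256 ≡ 256 (mod 259)
12^16 ≡ 256^2 = 65536 ≡ 9 (mod 259)
12^32 ≡ 9^2 = 81 ≡ 81 (mod 259)
12^64 ≡ 81^2 = 6561 ≡ 86 (mod 259)
12^128 ≡ 86^2 = 7396 ≡ 144 (mod 259)
129 = 128 + 1 in binary powers of 2.
So 12^129 ≡ 144 · 12 ≡ 174 (mod 259).
Squaring chain: 174; never reaches −1, so base 12 is a Miller–Rabin witness that 259 is composite.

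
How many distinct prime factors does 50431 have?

3

50431 = 29 · 1739
1739 = 37 · 47
50431 = 29 · 37 · 47, which has 3 distinct prime factors.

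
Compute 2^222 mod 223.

2^1 ≡ 2 (mod 223)
2^2 ≡ 2^2 = 4 ≡ 4 (mod 223)
2^4 ≡ 4^2 = 16 ≡ 16 (mod 223)
2^8 ≡ 16^2 = 256 ≡ 33 (mod 223)
2^16 ≡ 33^2 = 1089 ≡ 197 (mod 223)
2^32 ≡ 197^2 = 38809 ≡ 7 (mod 223)
2^64 ≡ 7^2 = 49 ≡ 49 (mod 223)
2^128 ≡ 49^2 = 2401 ≡ 171 (mod 223)
222 = 128 + 64 + 16 + 8 + 4 + 2 in binary powers of 2.
So 2^222 ≡ 171 · 49 · 197 · 33 · 16 · 4 ≡ 1 (mod 223).
Since the result is 1, base 2 gives no evidence that 223 is composite.

1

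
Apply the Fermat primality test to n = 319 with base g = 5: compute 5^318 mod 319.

136

5^1 ≡ 5 (mod 319)
5^2 ≡ 5^2 = 25 ≡ 25 (mod 319)
5^4 ≡ 25^2 = 625 ≡ 306 (mod 319)
5^8 ≡ 306^2 = 93636 ≡ 169 (mod 319)
5^16 ≡ 169^2 = 28561 ≡ 170 (mod 319)
5^32 ≡ 170^2 = 28900 ≡ 190 (mod 319)
5^64 ≡ 190^2 = 36100 ≡ 53 (mod 319)
5^128 ≡ 53^2 = 2809 ≡ 257 (mod 319)
5^256 ≡ 257^2 = 66049 ≡ 16 (mod 319)
318 = 256 + 32 + 16 + 8 + 4 + 2 in binary powers of 2.
So 5^318 ≡ 16 · 190 · 170 · 169 · 306 · 25 ≡ 136 (mod 319).
Since 136 ≠ 1, base 5 is a Fermat witness: 319 is composite.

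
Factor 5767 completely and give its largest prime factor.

5767 = 73 · 79
79 is prime.
So 5767 = 73 · 79; the largest prime factor is 79.

79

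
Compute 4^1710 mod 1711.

74

4^1 ≡ 4 (mod 1711)
4^2 ≡ 4^2 = 16 ≡ 16 (mod 1711)
4^4 ≡ 16^2 = 256 ≡ 256 (mod 1711)
4^8 ≡ 256^2 = 65536 ≡ 518 (mod 1711)
4^16 ≡ 518^2 = 268324 ≡ 1408 (mod 1711)
4^32 ≡ 1408^2 = 1982464 ≡ 1126 (mod 1711)
4^64 ≡ 1126^2 = 1267876 ≡ 25 (mod 1711)
4^128 ≡ 25^2 = 625 ≡ 625 (mod 1711)
4^256 ≡ 625^2 = 390625 ≡ 517 (mod 1711)
4^512 ≡ 517^2 = 267289 ≡ 373 (mod 1711)
4^1024 ≡ 373^2 = 139129 ≡ 538 (mod 1711)
1710 = 1024 + 512 + 128 + 32 + 8 + 4 + 2 in binary powers of 2.
So 4^1710 ≡ 538 · 373 · 625 · 1126 · 518 · 256 · 16 ≡ 74 (mod 1711).
Since 74 ≠ 1, base 4 is a Fermat witness: 1711 is composite.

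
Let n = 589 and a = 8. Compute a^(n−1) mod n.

8^1 ≡ 8 (mod 589)
8^2 ≡ 8^2 = 64 ≡ 64 (mod 589)
8^4 ≡ 64^2 = 4096 ≡ 562 (mod 589)
8^8 ≡ 562^2 = 315844 ≡ 140 (mod 589)
8^16 ≡ 140^2 = 19600 ≡ 163 (mod 589)
8^32 ≡ 163^2 = 26569 ≡ 64 (mod 589)
8^64 ≡ 64^2 = 4096 ≡ 562 (mod 589)
8^128 ≡ 562^2 = 315844 ≡ 140 (mod 589)
8^256 ≡ 140^2 = 19600 ≡ 163 (mod 589)
8^512 ≡ 163^2 = 26569 ≡ 64 (mod 589)
588 = 512 + 64 + 8 + 4 in binary powers of 2.
So 8^588 ≡ 64 · 562 · 140 · 562 ≡ 419 (mod 589).
Since 419 ≠ 1, base 8 is a Fermat witness: 589 is composite.

419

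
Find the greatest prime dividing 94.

94 = 2 · 47
47 is prime.
So 94 = 2 · 47; the largest prime factor is 47.

47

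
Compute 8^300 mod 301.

274

8^1 ≡ 8 (mod 301)
8^2 ≡ 8^2 = 64 ≡ 64 (mod 301)
8^4 ≡ 64^2 = 4096 ≡ 183 (mod 301)
8^8 ≡ 183^2 = 33489 ≡ 78 (mod 301)
8^16 ≡ 78^2 = 6084 ≡ 64 (mod 301)
8^32 ≡ 64^2 = 4096 ≡ 183 (mod 301)
8^64 ≡ 183^2 = 33489 ≡ 78 (mod 301)
8^128 ≡ 78^2 = 6084 ≡ 64 (mod 301)
8^256 ≡ 64^2 = 4096 ≡ 183 (mod 301)
300 = 256 + 32 + 8 + 4 in binary powers of 2.
So 8^300 ≡ 183 · 183 · 78 · 183 ≡ 274 (mod 301).
Since 274 ≠ 1, base 8 is a Fermat witness: 301 is composite.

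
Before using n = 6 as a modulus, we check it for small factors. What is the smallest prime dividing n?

6 is even: 2 divides it.

2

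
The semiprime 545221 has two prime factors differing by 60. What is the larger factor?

769

Since p = q + 60, we have 545221 = q(q + 60), so q² + 60q − 545221 = 0.
Discriminant: 60² + 4·545221 = 3600 + 2180884 = 2184484; √2184484 = 1478.
q = (−60 + 1478)/2 = 709, and p = q + 60 = 769.
Check: 709 · 769 = 545221.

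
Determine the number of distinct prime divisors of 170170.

170170 = 2 · 85085
85085 = 5 · 17017
17017 = 7 · 2431
2431 = 11 · 221
221 = 13 · 17
170170 = 2 · 5 · 7 · 11 · 13 · 17, which has 6 distinct prime factors.

6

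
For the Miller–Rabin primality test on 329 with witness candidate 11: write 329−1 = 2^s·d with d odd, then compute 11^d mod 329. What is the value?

329 − 1 = 328 = 2^3 · 41, so d = 41.
11^1 ≡ 11 (mod 329)
11^2 ≡ 11^2 = 121 ≡ 121 (mod 329)
11^4 ≡ 121^2 = 14641 ≡ 165 (mod 329)
11^8 ≡ 165^2 = 27225 ≡ 247 (mod 329)
11^16 ≡ 247^2 = 61009 ≡ 144 (mod 329)
11^32 ≡ 144^2 = 20736 ≡ 9 (mod 329)
41 = 32 + 8 + 1 in binary powers of 2.
So 11^41 ≡ 9 · 247 · 11 ≡ 107 (mod 329).
Squaring chain: 107 → 263 → 79; never reaches −1, so base 11 is a Miller–Rabin witness that 329 is composite.

107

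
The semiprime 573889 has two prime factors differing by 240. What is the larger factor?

887

Since p = q + 240, we have 573889 = q(q + 240), so q² + 240q − 573889 = 0.
Discriminant: 240² + 4·573889 = 57600 + 2295556 = 2353156; √2353156 = 1534.
q = (−240 + 1534)/2 = 647, and p = q + 240 = 887.
Check: 647 · 887 = 573889.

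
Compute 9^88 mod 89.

9^1 ≡ 9 (mod 89)
9^2 ≡ 9^2 = 81 ≡ 81 (mod 89)
9^4 ≡ 81^2 = 6561 ≡ 64 (mod 89)
9^8 ≡ 64^2 = 4096 ≡ 2 (mod 89)
9^16 ≡ 2^2 = 4 ≡ 4 (mod 89)
9^32 ≡ 4^2 = 16 ≡ 16 (mod 89)
9^64 ≡ 16^2 = 256 ≡ 78 (mod 89)
88 = 64 + 16 + 8 in binary powers of 2.
So 9^88 ≡ 78 · 4 · 2 ≡ 1 (mod 89).
Since the result is 1, base 9 gives no evidence that 89 is composite.

1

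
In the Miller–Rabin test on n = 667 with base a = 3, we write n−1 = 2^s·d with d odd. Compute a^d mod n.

188

667 − 1 = 666 = 2^1 · 333, so d = 333.
3^1 ≡ 3 (mod 667)
3^2 ≡ 3^2 = 9 ≡ 9 (mod 667)
3^4 ≡ 9^2 = 81 ≡ 81 (mod 667)
3^8 ≡ 81^2 = 6561 ≡ 558 (mod 667)
3^16 ≡ 558^2 = 311364 ≡ 542 (mod 667)
3^32 ≡ 542^2 = 293764 ≡ 284 (mod 667)
3^64 ≡ 284^2 = 80656 ≡ 616 (mod 667)
3^128 ≡ 616^2 = 379456 ≡ 600 (mod 667)
3^256 ≡ 600^2 = 360000 ≡ 487 (mod 667)
333 = 256 + 64 + 8 + 4 + 1 in binary powers of 2.
So 3^333 ≡ 487 · 616 · 558 · 81 · 3 ≡ 188 (mod 667).
Squaring chain: 188; never reaches −1, so base 3 is a Miller–Rabin witness that 667 is composite.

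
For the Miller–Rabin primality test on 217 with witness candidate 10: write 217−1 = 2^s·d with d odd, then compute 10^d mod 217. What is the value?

97

217 − 1 = 216 = 2^3 · 27, so d = 27.
10^1 ≡ 10 (mod 217)
10^2 ≡ 10^2 = 100 ≡ 100 (mod 217)
10^4 ≡ 100^2 = 10000 ≡ 18 (mod 217)
10^8 ≡ 18^2 = 324 ≡ 107 (mod 217)
10^16 ≡ 107^2 = 11449 ≡ 165 (mod 217)
27 = 16 + 8 + 2 + 1 in binary powers of 2.
So 10^27 ≡ 165 · 107 · 100 · 10 ≡ 97 (mod 217).
Squaring chain: 97 → 78 → 8; never reaches −1, so base 10 is a Miller–Rabin witness that 217 is composite.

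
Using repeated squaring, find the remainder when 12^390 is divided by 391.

87

12^1 ≡ 12 (mod 391)
12^2 ≡ 12^2 = 144 ≡ 144 (mod 391)
12^4 ≡ 144^2 = 20736 ≡ 13 (mod 391)
12^8 ≡ 13^2 = 169 ≡ 169 (mod 391)
12^16 ≡ 169^2 = 28561 ≡ 18 (mod 391)
12^32 ≡ 18^2 = 324 ≡ 324 (mod 391)
12^64 ≡ 324^2 = 104976 ≡ 188 (mod 391)
12^128 ≡ 188^2 = 35344 ≡ 154 (mod 391)
12^256 ≡ 154^2 = 23716 ≡ 256 (mod 391)
390 = 256 + 128 + 4 + 2 in binary powers of 2.
So 12^390 ≡ 256 · 154 · 13 · 144 ≡ 87 (mod 391).
Since 87 ≠ 1, base 12 is a Fermat witness: 391 is composite.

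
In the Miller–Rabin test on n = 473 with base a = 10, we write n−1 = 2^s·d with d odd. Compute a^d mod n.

473 − 1 = 472 = 2^3 · 59, so d = 59.
10^1 ≡ 10 (mod 473)
10^2 ≡ 10^2 = 100 ≡ 100 (mod 473)
10^4 ≡ 100^2 = 10000 ≡ 67 (mod 473)
10^8 ≡ 67^2 = 4489 ≡ 232 (mod 473)
10^16 ≡ 232^2 = 53824 ≡ 375 (mod 473)
10^32 ≡ 375^2 = 140625 ≡ 144 (mod 473)
59 = 32 + 16 + 8 + 2 + 1 in binary powers of 2.
So 10^59 ≡ 144 · 375 · 232 · 100 · 10 ≡ 439 (mod 473).
Squaring chain: 439 → 210 → 111; never reaches −1, so base 10 is a Miller–Rabin witness that 473 is composite.

439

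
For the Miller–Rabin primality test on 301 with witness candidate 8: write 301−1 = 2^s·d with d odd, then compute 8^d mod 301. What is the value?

301 − 1 = 300 = 2^2 · 75, so d = 75.
8^1 ≡ 8 (mod 301)
8^2 ≡ 8^2 = 64 ≡ 64 (mod 301)
8^4 ≡ 64^2 = 4096 ≡ 183 (mod 301)
8^8 ≡ 183^2 = 33489 ≡ 78 (mod 301)
8^16 ≡ 78^2 = 6084 ≡ 64 (mod 301)
8^32 ≡ 64^2 = 4096 ≡ 183 (mod 301)
8^64 ≡ 183^2 = 33489 ≡ 78 (mod 301)
75 = 64 + 8 + 2 + 1 in binary powers of 2.
So 8^75 ≡ 78 · 78 · 64 · 8 ≡ 260 (mod 301).
Squaring chain: 260 → 176; never reaches −1, so base 8 is a Miller–Rabin witness that 301 is composite.

260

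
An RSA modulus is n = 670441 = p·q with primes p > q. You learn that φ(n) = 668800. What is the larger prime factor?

881

φ(n) = (p−1)(q−1) = n − (p+q) + 1, so p + q = 670441 − 668800 + 1 = 1642.
p and q are the roots of t² − 1642t + 670441 = 0.
Discriminant: 1642² − 4·670441 = 2696164 − 2681764 = 14400; √14400 = 120.
q = (1642 − 120)/2 = 761, p = (1642 + 120)/2 = 881.
Check: 761 · 881 = 670441.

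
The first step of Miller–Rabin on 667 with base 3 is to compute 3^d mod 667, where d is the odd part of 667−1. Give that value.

667 − 1 = 666 = 2^1 · 333, so d = 333.
3^1 ≡ 3 (mod 667)
3^2 ≡ 3^2 = 9 ≡ 9 (mod 667)
3^4 ≡ 9^2 = 81 ≡ 81 (mod 667)
3^8 ≡ 81^2 = 6561 ≡ 558 (mod 667)
3^16 ≡ 558^2 = 311364 ≡ 542 (mod 667)
3^32 ≡ 542^2 = 293764 ≡ 284 (mod 667)
3^64 ≡ 284^2 = 80656 ≡ 616 (mod 667)
3^128 ≡ 616^2 = 379456 ≡ 600 (mod 667)
3^256 ≡ 600^2 = 360000 ≡ 487 (mod 667)
333 = 256 + 64 + 8 + 4 + 1 in binary powers of 2.
So 3^333 ≡ 487 · 616 · 558 · 81 · 3 ≡ 188 (mod 667).
Squaring chain: 188; never reaches −1, so base 3 is a Miller–Rabin witness that 667 is composite.

188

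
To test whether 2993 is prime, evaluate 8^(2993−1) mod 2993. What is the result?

592

8^1 ≡ 8 (mod 2993)
8^2 ≡ 8^2 = 64 ≡ 64 (mod 2993)
8^4 ≡ 64^2 = 4096 ≡ 1103 (mod 2993)
8^8 ≡ 1103^2 = 1216609 ≡ 1451 (mod 2993)
8^16 ≡ 1451^2 = 2105401 ≡ 1322 (mod 2993)
8^32 ≡ 1322^2 = 1747684 ≡ 2765 (mod 2993)
8^64 ≡ 2765^2 = 7645225 ≡ 1103 (mod 2993)
8^128 ≡ 1103^2 = 1216609 ≡ 1451 (mod 2993)
8^256 ≡ 1451^2 = 2105401 ≡ 1322 (mod 2993)
8^512 ≡ 1322^2 = 1747684 ≡ 2765 (mod 2993)
8^1024 ≡ 2765^2 = 7645225 ≡ 1103 (mod 2993)
8^2048 ≡ 1103^2 = 1216609 ≡ 1451 (mod 2993)
2992 = 2048 + 512 + 256 + 128 + 32 + 16 in binary powers of 2.
So 8^2992 ≡ 1451 · 2765 · 1322 · 1451 · 2765 · 1322 ≡ 592 (mod 2993).
Since 592 ≠ 1, base 8 is a Fermat witness: 2993 is composite.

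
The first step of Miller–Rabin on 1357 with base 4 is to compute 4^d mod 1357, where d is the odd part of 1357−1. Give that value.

312

1357 − 1 = 1356 = 2^2 · 339, so d = 339.
4^1 ≡ 4 (mod 1357)
4^2 ≡ 4^2 = 16 ≡ 16 (mod 1357)
4^4 ≡ 16^2 = 256 ≡ 256 (mod 1357)
4^8 ≡ 256^2 = 65536 ≡ 400 (mod 1357)
4^16 ≡ 400^2 = 160000 ≡ 1231 (mod 1357)
4^32 ≡ 1231^2 = 1515361 ≡ 949 (mod 1357)
4^64 ≡ 949^2 = 900601 ≡ 910 (mod 1357)
4^128 ≡ 910^2 = 828100 ≡ 330 (mod 1357)
4^256 ≡ 330^2 = 108900 ≡ 340 (mod 1357)
339 = 256 + 64 + 16 + 2 + 1 in binary powers of 2.
So 4^339 ≡ 340 · 910 · 1231 · 16 · 4 ≡ 312 (mod 1357).
Squaring chain: 312 → 997; never reaches −1, so base 4 is a Miller–Rabin witness that 1357 is composite.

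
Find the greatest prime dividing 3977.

97

3977 = 41 · 97
97 is prime.
So 3977 = 41 · 97; the largest prime factor is 97.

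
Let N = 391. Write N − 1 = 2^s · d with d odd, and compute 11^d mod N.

107

391 − 1 = 390 = 2^1 · 195, so d = 195.
11^1 ≡ 11 (mod 391)
11^2 ≡ 11^2 = 121 ≡ 121 (mod 391)
11^4 ≡ 121^2 = 14641 ≡ 174 (mod 391)
11^8 ≡ 174^2 = 30276 ≡ 169 (mod 391)
11^16 ≡ 169^2 = 28561 ≡ 18 (mod 391)
11^32 ≡ 18^2 = 324 ≡ 324 (mod 391)
11^64 ≡ 324^2 = 104976 ≡ 188 (mod 391)
11^128 ≡ 188^2 = 35344 ≡ 154 (mod 391)
195 = 128 + 64 + 2 + 1 in binary powers of 2.
So 11^195 ≡ 154 · 188 · 121 · 11 ≡ 107 (mod 391).
Squaring chain: 107; never reaches −1, so base 11 is a Miller–Rabin witness that 391 is composite.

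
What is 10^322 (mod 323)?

270

10^1 ≡ 10 (mod 323)
10^2 ≡ 10^2 = 100 ≡ 100 (mod 323)
10^4 ≡ 100^2 = 10000 ≡ 310 (mod 323)
10^8 ≡ 310^2 = 96100 ≡ 169 (mod 323)
10^16 ≡ 169^2 = 28561 ≡ 137 (mod 323)
10^32 ≡ 137^2 = 18769 ≡ 35 (mod 323)
10^64 ≡ 35^2 = 1225 ≡ 256 (mod 323)
10^128 ≡ 256^2 = 65536 ≡ 290 (mod 323)
10^256 ≡ 290^2 = 84100 ≡ 120 (mod 323)
322 = 256 + 64 + 2 in binary powers of 2.
So 10^322 ≡ 120 · 256 · 100 ≡ 270 (mod 323).
Since 270 ≠ 1, base 10 is a Fermat witness: 323 is composite.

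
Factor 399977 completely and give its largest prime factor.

399977 = 61 · 6557
6557 = 79 · 83
83 is prime.
So 399977 = 61 · 79 · 83; the largest prime factor is 83.

83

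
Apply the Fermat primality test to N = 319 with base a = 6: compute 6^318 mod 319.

103

6^1 ≡ 6 (mod 319)
6^2 ≡ 6^2 = 36 ≡ 36 (mod 319)
6^4 ≡ 36^2 = 1296 ≡ 20 (mod 319)
6^8 ≡ 20^2 = 400 ≡ 81 (mod 319)
6^16 ≡ 81^2 = 6561 ≡ 181 (mod 319)
6^32 ≡ 181^2 = 32761 ≡ 223 (mod 319)
6^64 ≡ 223^2 = 49729 ≡ 284 (mod 319)
6^128 ≡ 284^2 = 80656 ≡ 268 (mod 319)
6^256 ≡ 268^2 = 71824 ≡ 49 (mod 319)
318 = 256 + 32 + 16 + 8 + 4 + 2 in binary powers of 2.
So 6^318 ≡ 49 · 223 · 181 · 81 · 20 · 36 ≡ 103 (mod 319).
Since 103 ≠ 1, base 6 is a Fermat witness: 319 is composite.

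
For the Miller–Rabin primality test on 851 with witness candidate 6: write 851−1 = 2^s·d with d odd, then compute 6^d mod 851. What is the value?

302

851 − 1 = 850 = 2^1 · 425, so d = 425.
6^1 ≡ 6 (mod 851)
6^2 ≡ 6^2 = 36 ≡ 36 (mod 851)
6^4 ≡ 36^2 = 1296 ≡ 445 (mod 851)
6^8 ≡ 445^2 = 198025 ≡ 593 (mod 851)
6^16 ≡ 593^2 = 351649 ≡ 186 (mod 851)
6^32 ≡ 186^2 = 34596 ≡ 556 (mod 851)
6^64 ≡ 556^2 = 309136 ≡ 223 (mod 851)
6^128 ≡ 223^2 = 49729 ≡ 371 (mod 851)
6^256 ≡ 371^2 = 137641 ≡ 630 (mod 851)
425 = 256 + 128 + 32 + 8 + 1 in binary powers of 2.
So 6^425 ≡ 630 · 371 · 556 · 593 · 6 ≡ 302 (mod 851).
Squaring chain: 302; never reaches −1, so base 6 is a Miller–Rabin witness that 851 is composite.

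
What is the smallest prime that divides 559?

559 is odd.
Digit sum 19, not divisible by 3.
Ends in 9: not divisible by 5.
7: 559 = 7·79 + 6
11: 559 = 11·50 + 9
13: 559 = 13·43

13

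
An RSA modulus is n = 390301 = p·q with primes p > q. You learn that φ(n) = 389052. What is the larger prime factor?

643

φ(n) = (p−1)(q−1) = n − (p+q) + 1, so p + q = 390301 − 389052 + 1 = 1250.
p and q are the roots of t² − 1250t + 390301 = 0.
Discriminant: 1250² − 4·390301 = 1562500 − 1561204 = 1296; √1296 = 36.
q = (1250 − 36)/2 = 607, p = (1250 + 36)/2 = 643.
Check: 607 · 643 = 390301.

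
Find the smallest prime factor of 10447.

31

10447 is odd.
Digit sum 16, not divisible by 3.
Ends in 7: not divisible by 5.
7: 10447 = 7·1492 + 3
11: 10447 = 11·949 + 8
13: 10447 = 13·803 + 8
17: 10447 = 17·614 + 9
19: 10447 = 19·549 + 16
23: 10447 = 23·454 + 5
29: 10447 = 29·360 + 7
31: 10447 = 31·337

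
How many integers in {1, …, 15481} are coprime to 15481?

Factor: 15481 = 113 · 137.
φ(15481) = (113−1) · (137−1) = 112 · 136 = 15232.

15232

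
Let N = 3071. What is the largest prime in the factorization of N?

83

3071 = 37 · 83
83 is prime.
So 3071 = 37 · 83; the largest prime factor is 83.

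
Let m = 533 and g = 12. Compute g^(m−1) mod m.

66

12^1 ≡ 12 (mod 533)
12^2 ≡ 12^2 = 144 ≡ 144 (mod 533)
12^4 ≡ 144^2 = 20736 ≡ 482 (mod 533)
12^8 ≡ 482^2 = 232324 ≡ 469 (mod 533)
12^16 ≡ 469^2 = 219961 ≡ 365 (mod 533)
12^32 ≡ 365^2 = 133225 ≡ 508 (mod 533)
12^64 ≡ 508^2 = 258064 ≡ 92 (mod 533)
12^128 ≡ 92^2 = 8464 ≡ 469 (mod 533)
12^256 ≡ 469^2 = 219961 ≡ 365 (mod 533)
12^512 ≡ 365^2 = 133225 ≡ 508 (mod 533)
532 = 512 + 16 + 4 in binary powers of 2.
So 12^532 ≡ 508 · 365 · 482 ≡ 66 (mod 533).
Since 66 ≠ 1, base 12 is a Fermat witness: 533 is composite.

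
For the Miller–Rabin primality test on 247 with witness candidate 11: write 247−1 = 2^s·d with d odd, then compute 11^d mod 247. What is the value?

247 − 1 = 246 = 2^1 · 123, so d = 123.
11^1 ≡ 11 (mod 247)
11^2 ≡ 11^2 = 121 ≡ 121 (mod 247)
11^4 ≡ 121^2 = 14641 ≡ 68 (mod 247)
11^8 ≡ 68^2 = 4624 ≡ 178 (mod 247)
11^16 ≡ 178^2 = 31684 ≡ 68 (mod 247)
11^32 ≡ 68^2 = 4624 ≡ 178 (mod 247)
11^64 ≡ 178^2 = 31684 ≡ 68 (mod 247)
123 = 64 + 32 + 16 + 8 + 2 + 1 in binary powers of 2.
So 11^123 ≡ 68 · 178 · 68 · 178 · 121 · 11 ≡ 96 (mod 247).
Squaring chain: 96; never reaches −1, so base 11 is a Miller–Rabin witness that 247 is composite.

96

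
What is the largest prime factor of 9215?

97

9215 = 5 · 1843
1843 = 19 · 97
97 is prime.
So 9215 = 5 · 19 · 97; the largest prime factor is 97.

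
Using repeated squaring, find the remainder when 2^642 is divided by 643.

2^1 ≡ 2 (mod 643)
2^2 ≡ 2^2 = 4 ≡ 4 (mod 643)
2^4 ≡ 4^2 = 16 ≡ 16 (mod 643)
2^8 ≡ 16^2 = 256 ≡ 256 (mod 643)
2^16 ≡ 256^2 = 65536 ≡ 593 (mod 643)
2^32 ≡ 593^2 = 351649 ≡ 571 (mod 643)
2^64 ≡ 571^2 = 326041 ≡ 40 (mod 643)
2^128 ≡ 40^2 = 1600 ≡ 314 (mod 643)
2^256 ≡ 314^2 = 98596 ≡ 217 (mod 643)
2^512 ≡ 217^2 = 47089 ≡ 150 (mod 643)
642 = 512 + 128 + 2 in binary powers of 2.
So 2^642 ≡ 150 · 314 · 4 ≡ 1 (mod 643).
Since the result is 1, base 2 gives no evidence that 643 is composite.

1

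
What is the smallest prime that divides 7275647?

7275647 is odd.
Digit sum 38, not divisible by 3.
Ends in 7: not divisible by 5.
7: 7275647 = 7·1039378 + 1
11: 7275647 = 11·661422 + 5
13: 7275647 = 13·559665 + 2
17: 7275647 = 17·427979 + 4
19: 7275647 = 19·382928 + 15
23: 7275647 = 23·316332 + 11
29: 7275647 = 29·250884 + 11
31: 7275647 = 31·234698 + 9
37: 7275647 = 37·196639 + 4
41: 7275647 = 41·177454 + 33
43: 7275647 = 43·169201 + 4
47: 7275647 = 47·154801

47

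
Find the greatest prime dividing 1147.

37

1147 = 31 · 37
37 is prime.
So 1147 = 31 · 37; the largest prime factor is 37.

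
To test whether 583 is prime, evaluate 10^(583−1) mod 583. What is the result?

10^1 ≡ 10 (mod 583)
10^2 ≡ 10^2 = 100 ≡ 100 (mod 583)
10^4 ≡ 100^2 = 10000 ≡ 89 (mod 583)
10^8 ≡ 89^2 = 7921 ≡ 342 (mod 583)
10^16 ≡ 342^2 = 116964 ≡ 364 (mod 583)
10^32 ≡ 364^2 = 132496 ≡ 155 (mod 583)
10^64 ≡ 155^2 = 24025 ≡ 122 (mod 583)
10^128 ≡ 122^2 = 14884 ≡ 309 (mod 583)
10^256 ≡ 309^2 = 95481 ≡ 452 (mod 583)
10^512 ≡ 452^2 = 204304 ≡ 254 (mod 583)
582 = 512 + 64 + 4 + 2 in binary powers of 2.
So 10^582 ≡ 254 · 122 · 89 · 100 ≡ 386 (mod 583).
Since 386 ≠ 1, base 10 is a Fermat witness: 583 is composite.

386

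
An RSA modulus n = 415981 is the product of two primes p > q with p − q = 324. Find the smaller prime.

503

Since p = q + 324, we have 415981 = q(q + 324), so q² + 324q − 415981 = 0.
Discriminant: 324² + 4·415981 = 104976 + 1663924 = 1768900; √1768900 = 1330.
q = (−324 + 1330)/2 = 503, and p = q + 324 = 827.
Check: 503 · 827 = 415981.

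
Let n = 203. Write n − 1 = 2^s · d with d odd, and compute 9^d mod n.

4

203 − 1 = 202 = 2^1 · 101, so d = 101.
9^1 ≡ 9 (mod 203)
9^2 ≡ 9^2 = 81 ≡ 81 (mod 203)
9^4 ≡ 81^2 = 6561 ≡ 65 (mod 203)
9^8 ≡ 65^2 = 4225 ≡ 165 (mod 203)
9^16 ≡ 165^2 = 27225 ≡ 23 (mod 203)
9^32 ≡ 23^2 = 529 ≡ 123 (mod 203)
9^64 ≡ 123^2 = 15129 ≡ 107 (mod 203)
101 = 64 + 32 + 4 + 1 in binary powers of 2.
So 9^101 ≡ 107 · 123 · 65 · 9 ≡ 4 (mod 203).
Squaring chain: 4; never reaches −1, so base 9 is a Miller–Rabin witness that 203 is composite.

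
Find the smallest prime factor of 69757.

69757 is odd.
Digit sum 34, not divisible by 3.
Ends in 7: not divisible by 5.
7: 69757 = 7·9965 + 2
11: 69757 = 11·6341 + 6
13: 69757 = 13·5365 + 12
17: 69757 = 17·4103 + 6
19: 69757 = 19·3671 + 8
23: 69757 = 23·3032 + 21
29: 69757 = 29·2405 + 12
31: 69757 = 31·2250 + 7
37: 69757 = 37·1885 + 12
41: 69757 = 41·1701 + 16
43: 69757 = 43·1622 + 11
47: 69757 = 47·1484 + 9
53: 69757 = 53·1316 + 9
59: 69757 = 59·1182 + 19
61: 69757 = 61·1143 + 34
67: 69757 = 67·1041 + 10
71: 69757 = 71·982 + 35
73: 69757 = 73·955 + 42
79: 69757 = 79·883

79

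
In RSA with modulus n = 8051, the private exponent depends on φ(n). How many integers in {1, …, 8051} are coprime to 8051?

7872

Factor: 8051 = 83 · 97.
φ(8051) = (83−1) · (97−1) = 82 · 96 = 7872.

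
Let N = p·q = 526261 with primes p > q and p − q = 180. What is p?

821

Since p = q + 180, we have 526261 = q(q + 180), so q² + 180q − 526261 = 0.
Discriminant: 180² + 4·526261 = 32400 + 2105044 = 2137444; √2137444 = 1462.
q = (−180 + 1462)/2 = 641, and p = q + 180 = 821.
Check: 641 · 821 = 526261.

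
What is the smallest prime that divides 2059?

29

2059 is odd.
Digit sum 16, not divisible by 3.
Ends in 9: not divisible by 5.
7: 2059 = 7·294 + 1
11: 2059 = 11·187 + 2
13: 2059 = 13·158 + 5
17: 2059 = 17·121 + 2
19: 2059 = 19·108 + 7
23: 2059 = 23·89 + 12
29: 2059 = 29·71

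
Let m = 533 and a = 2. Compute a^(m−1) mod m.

2^1 ≡ 2 (mod 533)
2^2 ≡ 2^2 = 4 ≡ 4 (mod 533)
2^4 ≡ 4^2 = 16 ≡ 16 (mod 533)
2^8 ≡ 16^2 = 256 ≡ 256 (mod 533)
2^16 ≡ 256^2 = 65536 ≡ 510 (mod 533)
2^32 ≡ 510^2 = 260100 ≡ 529 (mod 533)
2^64 ≡ 529^2 = 279841 ≡ 16 (mod 533)
2^128 ≡ 16^2 = 256 ≡ 256 (mod 533)
2^256 ≡ 256^2 = 65536 ≡ 510 (mod 533)
2^512 ≡ 510^2 = 260100 ≡ 529 (mod 533)
532 = 512 + 16 + 4 in binary powers of 2.
So 2^532 ≡ 529 · 510 · 16 ≡ 406 (mod 533).
Since 406 ≠ 1, base 2 is a Fermat witness: 533 is composite.

406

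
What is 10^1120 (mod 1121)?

10^1 ≡ 10 (mod 1121)
10^2 ≡ 10^2 = 100 ≡ 100 (mod 1121)
10^4 ≡ 100^2 = 10000 ≡ 1032 (mod 1121)
10^8 ≡ 1032^2 = 1065024 ≡ 74 (mod 1121)
10^16 ≡ 74^2 = 5476 ≡ 992 (mod 1121)
10^32 ≡ 992^2 = 984064 ≡ 947 (mod 1121)
10^64 ≡ 947^2 = 896809 ≡ 9 (mod 1121)
10^128 ≡ 9^2 = 81 ≡ 81 (mod 1121)
10^256 ≡ 81^2 = 6561 ≡ 956 (mod 1121)
10^512 ≡ 956^2 = 913936 ≡ 321 (mod 1121)
10^1024 ≡ 321^2 = 103041 ≡ 1030 (mod 1121)
1120 = 1024 + 64 + 32 in binary powers of 2.
So 10^1120 ≡ 1030 · 9 · 947 ≡ 139 (mod 1121).
Since 139 ≠ 1, base 10 is a Fermat witness: 1121 is composite.

139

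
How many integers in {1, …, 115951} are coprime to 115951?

103320

Factor: 115951 = 11 · 83 · 127.
φ(115951) = (11−1) · (83−1) · (127−1) = 10 · 82 · 126 = 103320.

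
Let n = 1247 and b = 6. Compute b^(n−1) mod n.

6^1 ≡ 6 (mod 1247)
6^2 ≡ 6^2 = 36 ≡ 36 (mod 1247)
6^4 ≡ 36^2 = 1296 ≡ 49 (mod 1247)
6^8 ≡ 49^2 = 2401 ≡ 1154 (mod 1247)
6^16 ≡ 1154^2 = 1331716 ≡ 1167 (mod 1247)
6^32 ≡ 1167^2 = 1361889 ≡ 165 (mod 1247)
6^64 ≡ 165^2 = 27225 ≡ 1038 (mod 1247)
6^128 ≡ 1038^2 = 1077444 ≡ 36 (mod 1247)
6^256 ≡ 36^2 = 1296 ≡ 49 (mod 1247)
6^512 ≡ 49^2 = 2401 ≡ 1154 (mod 1247)
6^1024 ≡ 1154^2 = 1331716 ≡ 1167 (mod 1247)
1246 = 1024 + 128 + 64 + 16 + 8 + 4 + 2 in binary powers of 2.
So 6^1246 ≡ 1167 · 36 · 1038 · 1167 · 1154 · 49 · 36 ≡ 436 (mod 1247).
Since 436 ≠ 1, base 6 is a Fermat witness: 1247 is composite.

436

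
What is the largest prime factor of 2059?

2059 = 29 · 71
71 is prime.
So 2059 = 29 · 71; the largest prime factor is 71.

71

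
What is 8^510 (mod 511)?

8^1 ≡ 8 (mod 511)
8^2 ≡ 8^2 = 64 ≡ 64 (mod 511)
8^4 ≡ 64^2 = 4096 ≡ 8 (mod 511)
8^8 ≡ 8^2 = 64 ≡ 64 (mod 511)
8^16 ≡ 64^2 = 4096 ≡ 8 (mod 511)
8^32 ≡ 8^2 = 64 ≡ 64 (mod 511)
8^64 ≡ 64^2 = 4096 ≡ 8 (mod 511)
8^128 ≡ 8^2 = 64 ≡ 64 (mod 511)
8^256 ≡ 64^2 = 4096 ≡ 8 (mod 511)
510 = 256 + 128 + 64 + 32 + 16 + 8 + 4 + 2 in binary powers of 2.
So 8^510 ≡ 8 · 64 · 8 · 64 · 8 · 64 · 8 · 64 ≡ 1 (mod 511).
Since the result is 1, base 8 gives no evidence that 511 is composite.

1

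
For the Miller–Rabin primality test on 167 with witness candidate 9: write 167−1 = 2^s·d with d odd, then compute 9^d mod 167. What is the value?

167 − 1 = 166 = 2^1 · 83, so d = 83.
9^1 ≡ 9 (mod 167)
9^2 ≡ 9^2 = 81 ≡ 81 (mod 167)
9^4 ≡ 81^2 = 6561 ≡ 48 (mod 167)
9^8 ≡ 48^2 = 2304 ≡ 133 (mod 167)
9^16 ≡ 133^2 = 17689 ≡ 154 (mod 167)
9^32 ≡ 154^2 = 23716 ≡ 2 (mod 167)
9^64 ≡ 2^2 = 4 ≡ 4 (mod 167)
83 = 64 + 16 + 2 + 1 in binary powers of 2.
So 9^83 ≡ 4 · 154 · 81 · 9 ≡ 1 (mod 167).
Since 9^d ≡ 1 (mod 167), base 9 does not prove 167 composite.

1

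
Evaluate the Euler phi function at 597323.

573160

Factor: 597323 = 47 · 71 · 179.
φ(597323) = (47−1) · (71−1) · (179−1) = 46 · 70 · 178 = 573160.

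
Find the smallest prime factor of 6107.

6107 is odd.
Digit sum 14, not divisible by 3.
Ends in 7: not divisible by 5.
7: 6107 = 7·872 + 3
11: 6107 = 11·555 + 2
13: 6107 = 13·469 + 10
17: 6107 = 17·359 + 4
19: 6107 = 19·321 + 8
23: 6107 = 23·265 + 12
29: 6107 = 29·210 + 17
31: 6107 = 31·197

31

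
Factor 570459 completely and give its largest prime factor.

83

570459 = 3 · 190153
190153 = 29 · 6557
6557 = 79 · 83
83 is prime.
So 570459 = 3 · 29 · 79 · 83; the largest prime factor is 83.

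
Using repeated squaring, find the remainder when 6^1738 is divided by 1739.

739

6^1 ≡ 6 (mod 1739)
6^2 ≡ 6^2 = 36 ≡ 36 (mod 1739)
6^4 ≡ 36^2 = 1296 ≡ 1296 (mod 1739)
6^8 ≡ 1296^2 = 1679616 ≡ 1481 (mod 1739)
6^16 ≡ 1481^2 = 2193361 ≡ 482 (mod 1739)
6^32 ≡ 482^2 = 232324 ≡ 1037 (mod 1739)
6^64 ≡ 1037^2 = 1075369 ≡ 667 (mod 1739)
6^128 ≡ 667^2 = 444889 ≡ 1444 (mod 1739)
6^256 ≡ 1444^2 = 2085136 ≡ 75 (mod 1739)
6^512 ≡ 75^2 = 5625 ≡ 408 (mod 1739)
6^1024 ≡ 408^2 = 166464 ≡ 1259 (mod 1739)
1738 = 1024 + 512 + 128 + 64 + 8 + 2 in binary powers of 2.
So 6^1738 ≡ 1259 · 408 · 1444 · 667 · 1481 · 36 ≡ 739 (mod 1739).
Since 739 ≠ 1, base 6 is a Fermat witness: 1739 is composite.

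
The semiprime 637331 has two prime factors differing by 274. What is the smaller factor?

673

Since p = q + 274, we have 637331 = q(q + 274), so q² + 274q − 637331 = 0.
Discriminant: 274² + 4·637331 = 75076 + 2549324 = 2624400; √2624400 = 1620.
q = (−274 + 1620)/2 = 673, and p = q + 274 = 947.
Check: 673 · 947 = 637331.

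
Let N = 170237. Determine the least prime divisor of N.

37

170237 is odd.
Digit sum 20, not divisible by 3.
Ends in 7: not divisible by 5.
7: 170237 = 7·24319 + 4
11: 170237 = 11·15476 + 1
13: 170237 = 13·13095 + 2
17: 170237 = 17·10013 + 16
19: 170237 = 19·8959 + 16
23: 170237 = 23·7401 + 14
29: 170237 = 29·5870 + 7
31: 170237 = 31·5491 + 16
37: 170237 = 37·4601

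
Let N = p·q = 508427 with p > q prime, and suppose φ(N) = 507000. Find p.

751

φ(n) = (p−1)(q−1) = n − (p+q) + 1, so p + q = 508427 − 507000 + 1 = 1428.
p and q are the roots of t² − 1428t + 508427 = 0.
Discriminant: 1428² − 4·508427 = 2039184 − 2033708 = 5476; √5476 = 74.
q = (1428 − 74)/2 = 677, p = (1428 + 74)/2 = 751.
Check: 677 · 751 = 508427.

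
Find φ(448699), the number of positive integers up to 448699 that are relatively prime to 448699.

Factor: 448699 = 37 · 67 · 181.
φ(448699) = (37−1) · (67−1) · (181−1) = 36 · 66 · 180 = 427680.

427680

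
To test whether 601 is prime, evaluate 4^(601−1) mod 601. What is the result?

4^1 ≡ 4 (mod 601)
4^2 ≡ 4^2 = 16 ≡ 16 (mod 601)
4^4 ≡ 16^2 = 256 ≡ 256 (mod 601)
4^8 ≡ 256^2 = 65536 ≡ 27 (mod 601)
4^16 ≡ 27^2 = 729 ≡ 128 (mod 601)
4^32 ≡ 128^2 = 16384 ≡ 157 (mod 601)
4^64 ≡ 157^2 = 24649 ≡ 8 (mod 601)
4^128 ≡ 8^2 = 64 ≡ 64 (mod 601)
4^256 ≡ 64^2 = 4096 ≡ 490 (mod 601)
4^512 ≡ 490^2 = 240100 ≡ 301 (mod 601)
600 = 512 + 64 + 16 + 8 in binary powers of 2.
So 4^600 ≡ 301 · 8 · 128 · 27 ≡ 1 (mod 601).
Since the result is 1, base 4 gives no evidence that 601 is composite.

1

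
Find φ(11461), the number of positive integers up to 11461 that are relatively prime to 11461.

Factor: 11461 = 73 · 157.
φ(11461) = (73−1) · (157−1) = 72 · 156 = 11232.

11232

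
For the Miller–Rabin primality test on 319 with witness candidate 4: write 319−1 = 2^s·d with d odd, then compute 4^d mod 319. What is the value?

319 − 1 = 318 = 2^1 · 159, so d = 159.
4^1 ≡ 4 (mod 319)
4^2 ≡ 4^2 = 16 ≡ 16 (mod 319)
4^4 ≡ 16^2 = 256 ≡ 256 (mod 319)
4^8 ≡ 256^2 = 65536 ≡ 141 (mod 319)
4^16 ≡ 141^2 = 19881 ≡ 103 (mod 319)
4^32 ≡ 103^2 = 10609 ≡ 82 (mod 319)
4^64 ≡ 82^2 = 6724 ≡ 25 (mod 319)
4^128 ≡ 25^2 = 625 ≡ 306 (mod 319)
159 = 128 + 16 + 8 + 4 + 2 + 1 in binary powers of 2.
So 4^159 ≡ 306 · 103 · 141 · 256 · 16 · 4 ≡ 212 (mod 319).
Squaring chain: 212; never reaches −1, so base 4 is a Miller–Rabin witness that 319 is composite.

212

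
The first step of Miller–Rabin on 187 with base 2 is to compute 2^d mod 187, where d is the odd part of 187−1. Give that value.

151

187 − 1 = 186 = 2^1 · 93, so d = 93.
2^1 ≡ 2 (mod 187)
2^2 ≡ 2^2 = 4 ≡ 4 (mod 187)
2^4 ≡ 4^2 = 16 ≡ 16 (mod 187)
2^8 ≡ 16^2 = 256 ≡ 69 (mod 187)
2^16 ≡ 69^2 = 4761 ≡ 86 (mod 187)
2^32 ≡ 86^2 = 7396 ≡ 103 (mod 187)
2^64 ≡ 103^2 = 10609 ≡ 137 (mod 187)
93 = 64 + 16 + 8 + 4 + 1 in binary powers of 2.
So 2^93 ≡ 137 · 86 · 69 · 16 · 2 ≡ 151 (mod 187).
Squaring chain: 151; never reaches −1, so base 2 is a Miller–Rabin witness that 187 is composite.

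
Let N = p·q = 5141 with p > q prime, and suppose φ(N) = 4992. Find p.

φ(n) = (p−1)(q−1) = n − (p+q) + 1, so p + q = 5141 − 4992 + 1 = 150.
p and q are the roots of t² − 150t + 5141 = 0.
Discriminant: 150² − 4·5141 = 22500 − 20564 = 1936; √1936 = 44.
q = (150 − 44)/2 = 53, p = (150 + 44)/2 = 97.
Check: 53 · 97 = 5141.

97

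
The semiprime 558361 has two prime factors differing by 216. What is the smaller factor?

647

Since p = q + 216, we have 558361 = q(q + 216), so q² + 216q − 558361 = 0.
Discriminant: 216² + 4·558361 = 46656 + 2233444 = 2280100; √2280100 = 1510.
q = (−216 + 1510)/2 = 647, and p = q + 216 = 863.
Check: 647 · 863 = 558361.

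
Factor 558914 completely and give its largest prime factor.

558914 = 2 · 279457
279457 = 43 · 6499
6499 = 67 · 97
97 is prime.
So 558914 = 2 · 43 · 67 · 97; the largest prime factor is 97.

97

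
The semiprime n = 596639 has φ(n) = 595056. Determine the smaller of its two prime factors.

617

φ(n) = (p−1)(q−1) = n − (p+q) + 1, so p + q = 596639 − 595056 + 1 = 1584.
p and q are the roots of t² − 1584t + 596639 = 0.
Discriminant: 1584² − 4·596639 = 2509056 − 2386556 = 122500; √122500 = 350.
q = (1584 − 350)/2 = 617, p = (1584 + 350)/2 = 967.
Check: 617 · 967 = 596639.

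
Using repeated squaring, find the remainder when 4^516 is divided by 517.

147

4^1 ≡ 4 (mod 517)
4^2 ≡ 4^2 = 16 ≡ 16 (mod 517)
4^4 ≡ 16^2 = 256 ≡ 256 (mod 517)
4^8 ≡ 256^2 = 65536 ≡ 394 (mod 517)
4^16 ≡ 394^2 = 155236 ≡ 136 (mod 517)
4^32 ≡ 136^2 = 18496 ≡ 401 (mod 517)
4^64 ≡ 401^2 = 160801 ≡ 14 (mod 517)
4^128 ≡ 14^2 = 196 ≡ 196 (mod 517)
4^256 ≡ 196^2 = 38416 ≡ 158 (mod 517)
4^512 ≡ 158^2 = 24964 ≡ 148 (mod 517)
516 = 512 + 4 in binary powers of 2.
So 4^516 ≡ 148 · 256 ≡ 147 (mod 517).
Since 147 ≠ 1, base 4 is a Fermat witness: 517 is composite.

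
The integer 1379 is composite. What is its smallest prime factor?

7

1379 is odd.
Digit sum 20, not divisible by 3.
Ends in 9: not divisible by 5.
7: 1379 = 7·197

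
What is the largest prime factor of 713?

713 = 23 · 31
31 is prime.
So 713 = 23 · 31; the largest prime factor is 31.

31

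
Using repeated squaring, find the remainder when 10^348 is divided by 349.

1

10^1 ≡ 10 (mod 349)
10^2 ≡ 10^2 = 100 ≡ 100 (mod 349)
10^4 ≡ 100^2 = 10000 ≡ 228 (mod 349)
10^8 ≡ 228^2 = 51984 ≡ 332 (mod 349)
10^16 ≡ 332^2 = 110224 ≡ 289 (mod 349)
10^32 ≡ 289^2 = 83521 ≡ 110 (mod 349)
10^64 ≡ 110^2 = 12100 ≡ 234 (mod 349)
10^128 ≡ 234^2 = 54756 ≡ 312 (mod 349)
10^256 ≡ 312^2 = 97344 ≡ 322 (mod 349)
348 = 256 + 64 + 16 + 8 + 4 in binary powers of 2.
So 10^348 ≡ 322 · 234 · 289 · 332 · 228 ≡ 1 (mod 349).
Since the result is 1, base 10 gives no evidence that 349 is composite.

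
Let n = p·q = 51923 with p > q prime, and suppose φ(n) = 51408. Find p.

379

φ(n) = (p−1)(q−1) = n − (p+q) + 1, so p + q = 51923 − 51408 + 1 = 516.
p and q are the roots of t² − 516t + 51923 = 0.
Discriminant: 516² − 4·51923 = 266256 − 207692 = 58564; √58564 = 242.
q = (516 − 242)/2 = 137, p = (516 + 242)/2 = 379.
Check: 137 · 379 = 51923.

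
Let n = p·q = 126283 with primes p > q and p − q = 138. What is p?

431

Since p = q + 138, we have 126283 = q(q + 138), so q² + 138q − 126283 = 0.
Discriminant: 138² + 4·126283 = 19044 + 505132 = 524176; √524176 = 724.
q = (−138 + 724)/2 = 293, and p = q + 138 = 431.
Check: 293 · 431 = 126283.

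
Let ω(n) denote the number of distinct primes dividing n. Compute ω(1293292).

1293292 = 2^2 · 323323
323323 = 7 · 46189
46189 = 11 · 4199
4199 = 13 · 323
323 = 17 · 19
1293292 = 2^2 · 7 · 11 · 13 · 17 · 19, which has 6 distinct prime factors.

6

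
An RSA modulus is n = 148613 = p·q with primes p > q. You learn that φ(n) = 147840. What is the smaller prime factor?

353

φ(n) = (p−1)(q−1) = n − (p+q) + 1, so p + q = 148613 − 147840 + 1 = 774.
p and q are the roots of t² − 774t + 148613 = 0.
Discriminant: 774² − 4·148613 = 599076 − 594452 = 4624; √4624 = 68.
q = (774 − 68)/2 = 353, p = (774 + 68)/2 = 421.
Check: 353 · 421 = 148613.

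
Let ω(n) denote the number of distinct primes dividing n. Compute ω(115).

115 = 5 · 23
115 = 5 · 23, which has 2 distinct prime factors.

2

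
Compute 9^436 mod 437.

9^1 ≡ 9 (mod 437)
9^2 ≡ 9^2 = 81 ≡ 81 (mod 437)
9^4 ≡ 81^2 = 6561 ≡ 6 (mod 437)
9^8 ≡ 6^2 = 36 ≡ 36 (mod 437)
9^16 ≡ 36^2 = 1296 ≡ 422 (mod 437)
9^32 ≡ 422^2 = 178084 ≡ 225 (mod 437)
9^64 ≡ 225^2 = 50625 ≡ 370 (mod 437)
9^128 ≡ 370^2 = 136900 ≡ 119 (mod 437)
9^256 ≡ 119^2 = 14161 ≡ 177 (mod 437)
436 = 256 + 128 + 32 + 16 + 4 in binary powers of 2.
So 9^436 ≡ 177 · 119 · 225 · 422 · 6 ≡ 234 (mod 437).
Since 234 ≠ 1, base 9 is a Fermat witness: 437 is composite.

234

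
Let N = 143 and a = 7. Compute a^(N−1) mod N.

82

7^1 ≡ 7 (mod 143)
7^2 ≡ 7^2 = 49 ≡ 49 (mod 143)
7^4 ≡ 49^2 = 2401 ≡ 113 (mod 143)
7^8 ≡ 113^2 = 12769 ≡ 42 (mod 143)
7^16 ≡ 42^2 = 1764 ≡ 48 (mod 143)
7^32 ≡ 48^2 = 2304 ≡ 16 (mod 143)
7^64 ≡ 16^2 = 256 ≡ 113 (mod 143)
7^128 ≡ 113^2 = 12769 ≡ 42 (mod 143)
142 = 128 + 8 + 4 + 2 in binary powers of 2.
So 7^142 ≡ 42 · 42 · 113 · 49 ≡ 82 (mod 143).
Since 82 ≠ 1, base 7 is a Fermat witness: 143 is composite.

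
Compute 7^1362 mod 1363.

545

7^1 ≡ 7 (mod 1363)
7^2 ≡ 7^2 = 49 ≡ 49 (mod 1363)
7^4 ≡ 49^2 = 2401 ≡ 1038 (mod 1363)
7^8 ≡ 1038^2 = 1077444 ≡ 674 (mod 1363)
7^16 ≡ 674^2 = 454276 ≡ 397 (mod 1363)
7^32 ≡ 397^2 = 157609 ≡ 864 (mod 1363)
7^64 ≡ 864^2 = 746496 ≡ 935 (mod 1363)
7^128 ≡ 935^2 = 874225 ≡ 542 (mod 1363)
7^256 ≡ 542^2 = 293764 ≡ 719 (mod 1363)
7^512 ≡ 719^2 = 516961 ≡ 384 (mod 1363)
7^1024 ≡ 384^2 = 147456 ≡ 252 (mod 1363)
1362 = 1024 + 256 + 64 + 16 + 2 in binary powers of 2.
So 7^1362 ≡ 252 · 719 · 935 · 397 · 49 ≡ 545 (mod 1363).
Since 545 ≠ 1, base 7 is a Fermat witness: 1363 is composite.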